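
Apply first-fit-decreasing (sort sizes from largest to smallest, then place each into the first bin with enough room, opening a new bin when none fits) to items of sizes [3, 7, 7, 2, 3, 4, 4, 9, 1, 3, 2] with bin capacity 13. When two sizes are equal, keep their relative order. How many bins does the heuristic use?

4

Sorted descending: 9, 7, 7, 4, 4, 3, 3, 3, 2, 2, 1.
  9 → bin 1 (new)  [load 9/13]
  7 → bin 2 (new)  [load 7/13]
  7 → bin 3 (new)  [load 7/13]
  4 → bin 1  [load 13/13]
  4 → bin 2  [load 11/13]
  3 → bin 3  [load 10/13]
  3 → bin 3  [load 13/13]
  3 → bin 4 (new)  [load 3/13]
  2 → bin 2  [load 13/13]
  2 → bin 4  [load 5/13]
  1 → bin 4  [load 6/13]
4 bins opened.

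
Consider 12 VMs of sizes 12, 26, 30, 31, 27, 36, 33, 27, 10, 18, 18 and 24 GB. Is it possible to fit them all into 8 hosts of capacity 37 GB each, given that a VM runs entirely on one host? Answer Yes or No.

Total = 292 GB; ⌈292/37⌉ = 8.
The bound of 8 does not rule out 8, but exhaustive search shows no assignment into 8 hosts of capacity 37 GB exists — the minimum is 9.

No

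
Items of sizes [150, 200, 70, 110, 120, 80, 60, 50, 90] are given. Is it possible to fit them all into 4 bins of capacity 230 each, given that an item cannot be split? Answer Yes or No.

No

Total = 930; ⌈930/230⌉ = 5.
At least 5 bins are required, but only 4 are allowed.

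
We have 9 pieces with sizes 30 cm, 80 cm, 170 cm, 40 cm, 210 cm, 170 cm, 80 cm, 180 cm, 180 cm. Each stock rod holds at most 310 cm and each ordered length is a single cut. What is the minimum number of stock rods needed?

5

Total = 210 + 180 + 180 + 170 + 170 + 80 + 80 + 40 + 30 = 1140 cm.
Lower bound: ⌈1140/310⌉ = 4 stock rods.
Also, 5 pieces each exceed 155 cm, and no two of those can share a stock rod, so at least 5 stock rods are needed.
A packing using 5 stock rods:
  stock rod 1: 210 + 80 = 290
  stock rod 2: 180 + 80 + 40 = 300
  stock rod 3: 180 + 30 = 210
  stock rod 4: 170 = 170
  stock rod 5: 170 = 170
This matches the lower bound, so 5 is optimal.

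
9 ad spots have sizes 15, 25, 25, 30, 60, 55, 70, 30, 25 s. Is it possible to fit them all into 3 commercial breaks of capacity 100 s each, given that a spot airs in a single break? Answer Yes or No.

Total = 335 s; ⌈335/100⌉ = 4.
At least 4 commercial breaks are required, but only 3 are allowed.

No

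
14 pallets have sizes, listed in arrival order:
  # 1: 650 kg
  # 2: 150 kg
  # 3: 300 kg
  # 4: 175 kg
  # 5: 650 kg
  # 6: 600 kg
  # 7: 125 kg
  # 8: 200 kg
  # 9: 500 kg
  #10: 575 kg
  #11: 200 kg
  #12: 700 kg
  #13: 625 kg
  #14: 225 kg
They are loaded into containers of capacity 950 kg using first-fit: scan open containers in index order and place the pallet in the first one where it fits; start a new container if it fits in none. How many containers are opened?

  650 → container 1 (new)  [load 650/950]
  150 → container 1  [load 800/950]
  300 → container 2 (new)  [load 300/950]
  175 → container 2  [load 475/950]
  650 → container 3 (new)  [load 650/950]
  600 → container 4 (new)  [load 600/950]
  125 → container 1  [load 925/950]
  200 → container 2  [load 675/950]
  500 → container 5 (new)  [load 500/950]
  575 → container 6 (new)  [load 575/950]
  200 → container 2  [load 875/950]
  700 → container 7 (new)  [load 700/950]
  625 → container 8 (new)  [load 625/950]
  225 → container 3  [load 875/950]
8 containers opened.

8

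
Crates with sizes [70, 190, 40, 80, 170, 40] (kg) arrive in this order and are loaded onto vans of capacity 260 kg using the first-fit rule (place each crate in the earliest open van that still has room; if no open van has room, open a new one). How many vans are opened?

  70 → van 1 (new)  [load 70/260]
  190 → van 1  [load 260/260]
  40 → van 2 (new)  [load 40/260]
  80 → van 2  [load 120/260]
  170 → van 3 (new)  [load 170/260]
  40 → van 2  [load 160/260]
3 vans opened.

3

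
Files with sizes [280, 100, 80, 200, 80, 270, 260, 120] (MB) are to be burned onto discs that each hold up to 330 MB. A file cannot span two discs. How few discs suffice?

Total = 280 + 270 + 260 + 200 + 120 + 100 + 80 + 80 = 1390 MB.
Lower bound: ⌈1390/330⌉ = 5 discs.
A packing using 5 discs:
  disc 1: 280 = 280
  disc 2: 270 = 270
  disc 3: 260 = 260
  disc 4: 200 + 120 = 320
  disc 5: 100 + 80 + 80 = 260
This matches the lower bound, so 5 is optimal.

5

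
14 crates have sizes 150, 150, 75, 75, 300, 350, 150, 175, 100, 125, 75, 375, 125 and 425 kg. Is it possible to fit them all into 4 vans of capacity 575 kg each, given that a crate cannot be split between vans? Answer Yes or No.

No

Total = 2650 kg; ⌈2650/575⌉ = 5.
At least 5 vans are required, but only 4 are allowed.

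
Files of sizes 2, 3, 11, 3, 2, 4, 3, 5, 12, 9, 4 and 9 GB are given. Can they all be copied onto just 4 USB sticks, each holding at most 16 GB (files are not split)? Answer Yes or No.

Total = 67 GB; ⌈67/16⌉ = 5.
At least 5 USB sticks are required, but only 4 are allowed.

No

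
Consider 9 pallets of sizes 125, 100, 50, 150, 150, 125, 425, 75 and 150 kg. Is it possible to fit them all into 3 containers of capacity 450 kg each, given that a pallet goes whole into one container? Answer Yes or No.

No

Total = 1350 kg; ⌈1350/450⌉ = 3.
The bound of 3 does not rule out 3, but exhaustive search shows no assignment into 3 containers of capacity 450 kg exists — the minimum is 4.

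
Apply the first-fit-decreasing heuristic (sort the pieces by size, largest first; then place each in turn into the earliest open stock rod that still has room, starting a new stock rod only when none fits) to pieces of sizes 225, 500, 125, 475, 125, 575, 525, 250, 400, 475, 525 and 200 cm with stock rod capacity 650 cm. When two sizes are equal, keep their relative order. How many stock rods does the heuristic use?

8

Sorted descending: 575, 525, 525, 500, 475, 475, 400, 250, 225, 200, 125, 125.
  575 → stock rod 1 (new)  [load 575/650]
  525 → stock rod 2 (new)  [load 525/650]
  525 → stock rod 3 (new)  [load 525/650]
  500 → stock rod 4 (new)  [load 500/650]
  475 → stock rod 5 (new)  [load 475/650]
  475 → stock rod 6 (new)  [load 475/650]
  400 → stock rod 7 (new)  [load 400/650]
  250 → stock rod 7  [load 650/650]
  225 → stock rod 8 (new)  [load 225/650]
  200 → stock rod 8  [load 425/650]
  125 → stock rod 2  [load 650/650]
  125 → stock rod 3  [load 650/650]
8 stock rods opened.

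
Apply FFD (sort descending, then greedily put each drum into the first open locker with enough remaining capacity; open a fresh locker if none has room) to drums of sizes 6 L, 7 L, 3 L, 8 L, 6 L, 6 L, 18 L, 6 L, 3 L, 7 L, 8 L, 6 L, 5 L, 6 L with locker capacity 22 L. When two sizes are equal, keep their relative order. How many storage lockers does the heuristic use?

Sorted descending: 18, 8, 8, 7, 7, 6, 6, 6, 6, 6, 6, 5, 3, 3.
  18 → locker 1 (new)  [load 18/22]
  8 → locker 2 (new)  [load 8/22]
  8 → locker 2  [load 16/22]
  7 → locker 3 (new)  [load 7/22]
  7 → locker 3  [load 14/22]
  6 → locker 2  [load 22/22]
  6 → locker 3  [load 20/22]
  6 → locker 4 (new)  [load 6/22]
  6 → locker 4  [load 12/22]
  6 → locker 4  [load 18/22]
  6 → locker 5 (new)  [load 6/22]
  5 → locker 5  [load 11/22]
  3 → locker 1  [load 21/22]
  3 → locker 4  [load 21/22]
5 storage lockers opened.

5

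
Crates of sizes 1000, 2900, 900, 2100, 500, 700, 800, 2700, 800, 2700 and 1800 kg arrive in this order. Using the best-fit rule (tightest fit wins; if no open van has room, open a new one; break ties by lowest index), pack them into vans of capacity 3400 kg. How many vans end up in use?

  1000 → van 1 (new)  [load 1000/3400]
  2900 → van 2 (new)  [load 2900/3400]
  900 → van 1  [load 1900/3400]
  2100 → van 3 (new)  [load 2100/3400]
  500 → van 2  [load 3400/3400]
  700 → van 3  [load 2800/3400]
  800 → van 1  [load 2700/3400]
  2700 → van 4 (new)  [load 2700/3400]
  800 → van 5 (new)  [load 800/3400]
  2700 → van 6 (new)  [load 2700/3400]
  1800 → van 5  [load 2600/3400]
6 vans opened.

6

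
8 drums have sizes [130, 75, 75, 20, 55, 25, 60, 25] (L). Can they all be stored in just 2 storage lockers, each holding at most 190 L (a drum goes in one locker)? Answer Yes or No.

Total = 465 L; ⌈465/190⌉ = 3.
At least 3 storage lockers are required, but only 2 are allowed.

No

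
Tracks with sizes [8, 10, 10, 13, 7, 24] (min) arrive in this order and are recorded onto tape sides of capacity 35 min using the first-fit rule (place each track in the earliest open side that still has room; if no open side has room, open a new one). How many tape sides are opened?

  8 → side 1 (new)  [load 8/35]
  10 → side 1  [load 18/35]
  10 → side 1  [load 28/35]
  13 → side 2 (new)  [load 13/35]
  7 → side 1  [load 35/35]
  24 → side 3 (new)  [load 24/35]
3 tape sides opened.

3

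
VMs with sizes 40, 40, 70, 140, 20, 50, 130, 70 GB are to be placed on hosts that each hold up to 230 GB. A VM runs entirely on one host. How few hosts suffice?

3

Total = 140 + 130 + 70 + 70 + 50 + 40 + 40 + 20 = 560 GB.
Lower bound: ⌈560/230⌉ = 3 hosts.
A packing using 3 hosts:
  host 1: 140 + 70 + 20 = 230
  host 2: 130 + 70 = 200
  host 3: 50 + 40 + 40 = 130
This matches the lower bound, so 3 is optimal.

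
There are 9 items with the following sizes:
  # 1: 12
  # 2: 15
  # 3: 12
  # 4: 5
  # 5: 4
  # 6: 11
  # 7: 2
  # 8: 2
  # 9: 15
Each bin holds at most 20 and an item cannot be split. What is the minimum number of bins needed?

5

Total = 15 + 15 + 12 + 12 + 11 + 5 + 4 + 2 + 2 = 78.
Lower bound: ⌈78/20⌉ = 4 bins.
Also, 5 items each exceed 10, and no two of those can share a bin, so at least 5 bins are needed.
A packing using 5 bins:
  bin 1: 15 + 5 = 20
  bin 2: 15 + 4 = 19
  bin 3: 12 + 2 + 2 = 16
  bin 4: 12 = 12
  bin 5: 11 = 11
This matches the lower bound, so 5 is optimal.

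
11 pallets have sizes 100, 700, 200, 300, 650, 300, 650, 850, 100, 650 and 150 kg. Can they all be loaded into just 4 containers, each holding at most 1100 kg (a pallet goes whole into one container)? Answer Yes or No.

Total = 4650 kg; ⌈4650/1100⌉ = 5.
At least 5 containers are required, but only 4 are allowed.

No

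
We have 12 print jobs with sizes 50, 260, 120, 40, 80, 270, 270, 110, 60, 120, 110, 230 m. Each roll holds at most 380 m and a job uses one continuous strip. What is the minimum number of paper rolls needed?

Total = 270 + 270 + 260 + 230 + 120 + 120 + 110 + 110 + 80 + 60 + 50 + 40 = 1720 m.
Lower bound: ⌈1720/380⌉ = 5 paper rolls.
A packing using 5 paper rolls:
  roll 1: 270 + 110 = 380
  roll 2: 270 + 110 = 380
  roll 3: 260 + 120 = 380
  roll 4: 230 + 120 = 350
  roll 5: 80 + 60 + 50 + 40 = 230
This matches the lower bound, so 5 is optimal.

5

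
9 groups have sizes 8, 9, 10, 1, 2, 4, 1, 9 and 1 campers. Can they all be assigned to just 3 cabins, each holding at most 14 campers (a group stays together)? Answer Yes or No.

Total = 45 campers; ⌈45/14⌉ = 4.
At least 4 cabins are required, but only 3 are allowed.

No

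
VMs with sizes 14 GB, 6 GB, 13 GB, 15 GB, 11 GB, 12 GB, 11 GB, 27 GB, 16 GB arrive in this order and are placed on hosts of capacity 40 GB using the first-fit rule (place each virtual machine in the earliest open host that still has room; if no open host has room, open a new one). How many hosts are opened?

4

  14 → host 1 (new)  [load 14/40]
  6 → host 1  [load 20/40]
  13 → host 1  [load 33/40]
  15 → host 2 (new)  [load 15/40]
  11 → host 2  [load 26/40]
  12 → host 2  [load 38/40]
  11 → host 3 (new)  [load 11/40]
  27 → host 3  [load 38/40]
  16 → host 4 (new)  [load 16/40]
4 hosts opened.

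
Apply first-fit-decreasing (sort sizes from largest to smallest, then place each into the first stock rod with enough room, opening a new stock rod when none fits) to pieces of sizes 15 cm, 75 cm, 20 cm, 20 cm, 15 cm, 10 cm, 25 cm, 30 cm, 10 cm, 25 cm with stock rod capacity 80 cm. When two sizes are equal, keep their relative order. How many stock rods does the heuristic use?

4

Sorted descending: 75, 30, 25, 25, 20, 20, 15, 15, 10, 10.
  75 → stock rod 1 (new)  [load 75/80]
  30 → stock rod 2 (new)  [load 30/80]
  25 → stock rod 2  [load 55/80]
  25 → stock rod 2  [load 80/80]
  20 → stock rod 3 (new)  [load 20/80]
  20 → stock rod 3  [load 40/80]
  15 → stock rod 3  [load 55/80]
  15 → stock rod 3  [load 70/80]
  10 → stock rod 3  [load 80/80]
  10 → stock rod 4 (new)  [load 10/80]
4 stock rods opened.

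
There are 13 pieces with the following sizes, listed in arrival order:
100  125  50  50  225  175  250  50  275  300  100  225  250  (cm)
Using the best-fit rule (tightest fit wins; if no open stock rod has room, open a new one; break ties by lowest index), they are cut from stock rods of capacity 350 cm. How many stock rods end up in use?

8

  100 → stock rod 1 (new)  [load 100/350]
  125 → stock rod 1  [load 225/350]
  50 → stock rod 1  [load 275/350]
  50 → stock rod 1  [load 325/350]
  225 → stock rod 2 (new)  [load 225/350]
  175 → stock rod 3 (new)  [load 175/350]
  250 → stock rod 4 (new)  [load 250/350]
  50 → stock rod 4  [load 300/350]
  275 → stock rod 5 (new)  [load 275/350]
  300 → stock rod 6 (new)  [load 300/350]
  100 → stock rod 2  [load 325/350]
  225 → stock rod 7 (new)  [load 225/350]
  250 → stock rod 8 (new)  [load 250/350]
8 stock rods opened.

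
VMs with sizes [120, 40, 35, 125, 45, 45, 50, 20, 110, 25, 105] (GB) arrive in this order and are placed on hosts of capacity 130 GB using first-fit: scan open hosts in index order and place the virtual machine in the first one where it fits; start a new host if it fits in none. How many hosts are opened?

6

  120 → host 1 (new)  [load 120/130]
  40 → host 2 (new)  [load 40/130]
  35 → host 2  [load 75/130]
  125 → host 3 (new)  [load 125/130]
  45 → host 2  [load 120/130]
  45 → host 4 (new)  [load 45/130]
  50 → host 4  [load 95/130]
  20 → host 4  [load 115/130]
  110 → host 5 (new)  [load 110/130]
  25 → host 6 (new)  [load 25/130]
  105 → host 6  [load 130/130]
6 hosts opened.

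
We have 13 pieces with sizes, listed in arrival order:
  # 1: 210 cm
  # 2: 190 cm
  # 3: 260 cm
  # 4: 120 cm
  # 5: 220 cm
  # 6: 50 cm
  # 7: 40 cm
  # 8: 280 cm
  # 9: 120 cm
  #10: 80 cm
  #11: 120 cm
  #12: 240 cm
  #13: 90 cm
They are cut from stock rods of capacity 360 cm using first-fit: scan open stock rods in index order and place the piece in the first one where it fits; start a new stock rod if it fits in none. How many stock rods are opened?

  210 → stock rod 1 (new)  [load 210/360]
  190 → stock rod 2 (new)  [load 190/360]
  260 → stock rod 3 (new)  [load 260/360]
  120 → stock rod 1  [load 330/360]
  220 → stock rod 4 (new)  [load 220/360]
  50 → stock rod 2  [load 240/360]
  40 → stock rod 2  [load 280/360]
  280 → stock rod 5 (new)  [load 280/360]
  120 → stock rod 4  [load 340/360]
  80 → stock rod 2  [load 360/360]
  120 → stock rod 6 (new)  [load 120/360]
  240 → stock rod 6  [load 360/360]
  90 → stock rod 3  [load 350/360]
6 stock rods opened.

6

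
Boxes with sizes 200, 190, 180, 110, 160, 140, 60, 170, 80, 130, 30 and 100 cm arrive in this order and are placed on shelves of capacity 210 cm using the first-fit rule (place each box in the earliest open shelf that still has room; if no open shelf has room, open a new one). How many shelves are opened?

  200 → shelf 1 (new)  [load 200/210]
  190 → shelf 2 (new)  [load 190/210]
  180 → shelf 3 (new)  [load 180/210]
  110 → shelf 4 (new)  [load 110/210]
  160 → shelf 5 (new)  [load 160/210]
  140 → shelf 6 (new)  [load 140/210]
  60 → shelf 4  [load 170/210]
  170 → shelf 7 (new)  [load 170/210]
  80 → shelf 8 (new)  [load 80/210]
  130 → shelf 8  [load 210/210]
  30 → shelf 3  [load 210/210]
  100 → shelf 9 (new)  [load 100/210]
9 shelves opened.

9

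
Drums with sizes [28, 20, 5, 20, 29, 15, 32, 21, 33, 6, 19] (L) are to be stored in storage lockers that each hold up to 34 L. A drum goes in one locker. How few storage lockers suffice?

Total = 33 + 32 + 29 + 28 + 21 + 20 + 20 + 19 + 15 + 6 + 5 = 228 L.
Lower bound: ⌈228/34⌉ = 7 storage lockers.
Also, 8 drums each exceed 17 L, and no two of those can share a locker, so at least 8 storage lockers are needed.
A packing using 8 storage lockers:
  locker 1: 33 = 33
  locker 2: 32 = 32
  locker 3: 29 + 5 = 34
  locker 4: 28 + 6 = 34
  locker 5: 21 = 21
  locker 6: 20 = 20
  locker 7: 20 = 20
  locker 8: 19 + 15 = 34
This matches the lower bound, so 8 is optimal.

8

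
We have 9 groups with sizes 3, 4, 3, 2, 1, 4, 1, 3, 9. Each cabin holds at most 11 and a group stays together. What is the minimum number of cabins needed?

3

Total = 9 + 4 + 4 + 3 + 3 + 3 + 2 + 1 + 1 = 30.
Lower bound: ⌈30/11⌉ = 3 cabins.
A packing using 3 cabins:
  cabin 1: 9 + 2 = 11
  cabin 2: 4 + 4 + 3 = 11
  cabin 3: 3 + 3 + 1 + 1 = 8
This matches the lower bound, so 3 is optimal.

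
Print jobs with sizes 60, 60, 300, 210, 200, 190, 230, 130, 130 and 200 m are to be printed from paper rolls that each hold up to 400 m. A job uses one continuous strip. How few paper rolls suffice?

Total = 300 + 230 + 210 + 200 + 200 + 190 + 130 + 130 + 60 + 60 = 1710 m.
Lower bound: ⌈1710/400⌉ = 5 paper rolls.
A packing using 5 paper rolls:
  roll 1: 300 + 60 = 360
  roll 2: 230 + 130 = 360
  roll 3: 210 + 190 = 400
  roll 4: 200 + 200 = 400
  roll 5: 130 + 60 = 190
This matches the lower bound, so 5 is optimal.

5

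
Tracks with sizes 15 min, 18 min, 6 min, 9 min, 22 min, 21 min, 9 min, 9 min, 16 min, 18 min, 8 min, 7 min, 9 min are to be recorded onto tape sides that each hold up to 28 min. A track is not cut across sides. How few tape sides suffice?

Total = 22 + 21 + 18 + 18 + 16 + 15 + 9 + 9 + 9 + 9 + 8 + 7 + 6 = 167 min.
Lower bound: ⌈167/28⌉ = 6 tape sides.
A packing using 7 tape sides:
  side 1: 22 + 6 = 28
  side 2: 21 + 7 = 28
  side 3: 18 + 9 = 27
  side 4: 18 + 9 = 27
  side 5: 16 + 9 = 25
  side 6: 15 + 9 = 24
  side 7: 8 = 8
No arrangement into 6 tape sides stays within capacity, so 7 is optimal.

7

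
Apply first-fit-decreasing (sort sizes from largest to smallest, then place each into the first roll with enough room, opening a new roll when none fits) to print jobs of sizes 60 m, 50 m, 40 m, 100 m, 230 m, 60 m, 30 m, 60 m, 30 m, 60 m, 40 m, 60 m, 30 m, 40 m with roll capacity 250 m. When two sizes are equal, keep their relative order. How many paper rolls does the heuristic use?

4

Sorted descending: 230, 100, 60, 60, 60, 60, 60, 50, 40, 40, 40, 30, 30, 30.
  230 → roll 1 (new)  [load 230/250]
  100 → roll 2 (new)  [load 100/250]
  60 → roll 2  [load 160/250]
  60 → roll 2  [load 220/250]
  60 → roll 3 (new)  [load 60/250]
  60 → roll 3  [load 120/250]
  60 → roll 3  [load 180/250]
  50 → roll 3  [load 230/250]
  40 → roll 4 (new)  [load 40/250]
  40 → roll 4  [load 80/250]
  40 → roll 4  [load 120/250]
  30 → roll 2  [load 250/250]
  30 → roll 4  [load 150/250]
  30 → roll 4  [load 180/250]
4 paper rolls opened.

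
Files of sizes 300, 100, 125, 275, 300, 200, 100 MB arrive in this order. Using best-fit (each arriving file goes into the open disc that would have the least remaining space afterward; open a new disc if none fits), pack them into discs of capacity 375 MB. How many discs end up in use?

  300 → disc 1 (new)  [load 300/375]
  100 → disc 2 (new)  [load 100/375]
  125 → disc 2  [load 225/375]
  275 → disc 3 (new)  [load 275/375]
  300 → disc 4 (new)  [load 300/375]
  200 → disc 5 (new)  [load 200/375]
  100 → disc 3  [load 375/375]
5 discs opened.

5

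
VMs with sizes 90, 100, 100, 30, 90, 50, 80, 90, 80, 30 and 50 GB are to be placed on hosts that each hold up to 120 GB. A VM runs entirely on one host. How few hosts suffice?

8

Total = 100 + 100 + 90 + 90 + 90 + 80 + 80 + 50 + 50 + 30 + 30 = 790 GB.
Lower bound: ⌈790/120⌉ = 7 hosts.
A packing using 8 hosts:
  host 1: 100 = 100
  host 2: 100 = 100
  host 3: 90 + 30 = 120
  host 4: 90 + 30 = 120
  host 5: 90 = 90
  host 6: 80 = 80
  host 7: 80 = 80
  host 8: 50 + 50 = 100
No arrangement into 7 hosts stays within capacity, so 8 is optimal.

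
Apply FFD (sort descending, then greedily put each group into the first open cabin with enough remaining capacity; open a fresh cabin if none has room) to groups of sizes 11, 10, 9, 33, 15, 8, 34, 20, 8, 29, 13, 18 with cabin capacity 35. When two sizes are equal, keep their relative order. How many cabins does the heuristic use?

Sorted descending: 34, 33, 29, 20, 18, 15, 13, 11, 10, 9, 8, 8.
  34 → cabin 1 (new)  [load 34/35]
  33 → cabin 2 (new)  [load 33/35]
  29 → cabin 3 (new)  [load 29/35]
  20 → cabin 4 (new)  [load 20/35]
  18 → cabin 5 (new)  [load 18/35]
  15 → cabin 4  [load 35/35]
  13 → cabin 5  [load 31/35]
  11 → cabin 6 (new)  [load 11/35]
  10 → cabin 6  [load 21/35]
  9 → cabin 6  [load 30/35]
  8 → cabin 7 (new)  [load 8/35]
  8 → cabin 7  [load 16/35]
7 cabins opened.

7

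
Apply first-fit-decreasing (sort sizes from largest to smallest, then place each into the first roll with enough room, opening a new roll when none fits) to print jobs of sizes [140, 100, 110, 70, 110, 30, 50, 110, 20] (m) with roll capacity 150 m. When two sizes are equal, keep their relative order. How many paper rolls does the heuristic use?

6

Sorted descending: 140, 110, 110, 110, 100, 70, 50, 30, 20.
  140 → roll 1 (new)  [load 140/150]
  110 → roll 2 (new)  [load 110/150]
  110 → roll 3 (new)  [load 110/150]
  110 → roll 4 (new)  [load 110/150]
  100 → roll 5 (new)  [load 100/150]
  70 → roll 6 (new)  [load 70/150]
  50 → roll 5  [load 150/150]
  30 → roll 2  [load 140/150]
  20 → roll 3  [load 130/150]
6 paper rolls opened.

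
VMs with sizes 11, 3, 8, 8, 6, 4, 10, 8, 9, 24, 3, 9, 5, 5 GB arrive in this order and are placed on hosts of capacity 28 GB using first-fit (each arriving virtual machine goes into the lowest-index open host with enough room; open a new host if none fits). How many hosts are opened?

  11 → host 1 (new)  [load 11/28]
  3 → host 1  [load 14/28]
  8 → host 1  [load 22/28]
  8 → host 2 (new)  [load 8/28]
  6 → host 1  [load 28/28]
  4 → host 2  [load 12/28]
  10 → host 2  [load 22/28]
  8 → host 3 (new)  [load 8/28]
  9 → host 3  [load 17/28]
  24 → host 4 (new)  [load 24/28]
  3 → host 2  [load 25/28]
  9 → host 3  [load 26/28]
  5 → host 5 (new)  [load 5/28]
  5 → host 5  [load 10/28]
5 hosts opened.

5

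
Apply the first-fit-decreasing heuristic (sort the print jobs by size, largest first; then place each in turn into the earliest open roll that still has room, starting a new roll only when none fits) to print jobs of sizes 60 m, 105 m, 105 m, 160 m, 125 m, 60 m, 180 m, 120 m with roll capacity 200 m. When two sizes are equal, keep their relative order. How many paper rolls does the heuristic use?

Sorted descending: 180, 160, 125, 120, 105, 105, 60, 60.
  180 → roll 1 (new)  [load 180/200]
  160 → roll 2 (new)  [load 160/200]
  125 → roll 3 (new)  [load 125/200]
  120 → roll 4 (new)  [load 120/200]
  105 → roll 5 (new)  [load 105/200]
  105 → roll 6 (new)  [load 105/200]
  60 → roll 3  [load 185/200]
  60 → roll 4  [load 180/200]
6 paper rolls opened.

6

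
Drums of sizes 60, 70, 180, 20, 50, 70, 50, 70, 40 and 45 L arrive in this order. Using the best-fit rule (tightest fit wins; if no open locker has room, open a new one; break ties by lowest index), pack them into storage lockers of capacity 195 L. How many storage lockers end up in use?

  60 → locker 1 (new)  [load 60/195]
  70 → locker 1  [load 130/195]
  180 → locker 2 (new)  [load 180/195]
  20 → locker 1  [load 150/195]
  50 → locker 3 (new)  [load 50/195]
  70 → locker 3  [load 120/195]
  50 → locker 3  [load 170/195]
  70 → locker 4 (new)  [load 70/195]
  40 → locker 1  [load 190/195]
  45 → locker 4  [load 115/195]
4 storage lockers opened.

4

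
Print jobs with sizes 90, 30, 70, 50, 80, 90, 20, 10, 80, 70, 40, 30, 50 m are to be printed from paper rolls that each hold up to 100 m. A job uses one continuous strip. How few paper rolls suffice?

Total = 90 + 90 + 80 + 80 + 70 + 70 + 50 + 50 + 40 + 30 + 30 + 20 + 10 = 710 m.
Lower bound: ⌈710/100⌉ = 8 paper rolls.
A packing using 8 paper rolls:
  roll 1: 90 + 10 = 100
  roll 2: 90 = 90
  roll 3: 80 + 20 = 100
  roll 4: 80 = 80
  roll 5: 70 + 30 = 100
  roll 6: 70 + 30 = 100
  roll 7: 50 + 50 = 100
  roll 8: 40 = 40
This matches the lower bound, so 8 is optimal.

8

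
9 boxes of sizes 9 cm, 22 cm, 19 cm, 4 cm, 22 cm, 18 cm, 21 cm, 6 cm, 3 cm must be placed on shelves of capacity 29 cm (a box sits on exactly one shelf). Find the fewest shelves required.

5

Total = 22 + 22 + 21 + 19 + 18 + 9 + 6 + 4 + 3 = 124 cm.
Lower bound: ⌈124/29⌉ = 5 shelves.
A packing using 5 shelves:
  shelf 1: 22 + 6 = 28
  shelf 2: 22 + 4 + 3 = 29
  shelf 3: 21 = 21
  shelf 4: 19 + 9 = 28
  shelf 5: 18 = 18
This matches the lower bound, so 5 is optimal.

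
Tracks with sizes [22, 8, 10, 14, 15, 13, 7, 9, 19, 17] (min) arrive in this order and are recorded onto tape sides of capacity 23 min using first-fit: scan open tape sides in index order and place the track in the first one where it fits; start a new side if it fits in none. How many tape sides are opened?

  22 → side 1 (new)  [load 22/23]
  8 → side 2 (new)  [load 8/23]
  10 → side 2  [load 18/23]
  14 → side 3 (new)  [load 14/23]
  15 → side 4 (new)  [load 15/23]
  13 → side 5 (new)  [load 13/23]
  7 → side 3  [load 21/23]
  9 → side 5  [load 22/23]
  19 → side 6 (new)  [load 19/23]
  17 → side 7 (new)  [load 17/23]
7 tape sides opened.

7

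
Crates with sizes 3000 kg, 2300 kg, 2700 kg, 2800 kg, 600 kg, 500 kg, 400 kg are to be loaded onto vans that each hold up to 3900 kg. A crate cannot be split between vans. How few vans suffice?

4

Total = 3000 + 2800 + 2700 + 2300 + 600 + 500 + 400 = 12300 kg.
Lower bound: ⌈12300/3900⌉ = 4 vans.
A packing using 4 vans:
  van 1: 3000 + 600 = 3600
  van 2: 2800 + 500 + 400 = 3700
  van 3: 2700 = 2700
  van 4: 2300 = 2300
This matches the lower bound, so 4 is optimal.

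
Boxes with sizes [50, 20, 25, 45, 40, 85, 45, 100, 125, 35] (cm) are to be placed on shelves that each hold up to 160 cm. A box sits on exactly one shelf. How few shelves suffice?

4

Total = 125 + 100 + 85 + 50 + 45 + 45 + 40 + 35 + 25 + 20 = 570 cm.
Lower bound: ⌈570/160⌉ = 4 shelves.
A packing using 4 shelves:
  shelf 1: 125 + 35 = 160
  shelf 2: 100 + 50 = 150
  shelf 3: 85 + 45 + 25 = 155
  shelf 4: 45 + 40 + 20 = 105
This matches the lower bound, so 4 is optimal.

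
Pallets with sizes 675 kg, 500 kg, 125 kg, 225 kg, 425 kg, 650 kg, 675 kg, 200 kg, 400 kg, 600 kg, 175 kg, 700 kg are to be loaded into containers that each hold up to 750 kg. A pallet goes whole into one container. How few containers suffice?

8

Total = 700 + 675 + 675 + 650 + 600 + 500 + 425 + 400 + 225 + 200 + 175 + 125 = 5350 kg.
Lower bound: ⌈5350/750⌉ = 8 containers.
A packing using 8 containers:
  container 1: 700 = 700
  container 2: 675 = 675
  container 3: 675 = 675
  container 4: 650 = 650
  container 5: 600 + 125 = 725
  container 6: 500 + 225 = 725
  container 7: 425 + 200 = 625
  container 8: 400 + 175 = 575
This matches the lower bound, so 8 is optimal.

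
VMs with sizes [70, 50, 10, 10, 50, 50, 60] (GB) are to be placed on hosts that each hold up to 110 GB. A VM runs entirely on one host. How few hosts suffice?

3

Total = 70 + 60 + 50 + 50 + 50 + 10 + 10 = 300 GB.
Lower bound: ⌈300/110⌉ = 3 hosts.
A packing using 3 hosts:
  host 1: 70 + 10 + 10 = 90
  host 2: 60 + 50 = 110
  host 3: 50 + 50 = 100
This matches the lower bound, so 3 is optimal.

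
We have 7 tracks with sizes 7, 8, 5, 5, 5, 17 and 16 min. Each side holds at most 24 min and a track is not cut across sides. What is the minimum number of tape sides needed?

Total = 17 + 16 + 8 + 7 + 5 + 5 + 5 = 63 min.
Lower bound: ⌈63/24⌉ = 3 tape sides.
A packing using 3 tape sides:
  side 1: 17 + 7 = 24
  side 2: 16 + 8 = 24
  side 3: 5 + 5 + 5 = 15
This matches the lower bound, so 3 is optimal.

3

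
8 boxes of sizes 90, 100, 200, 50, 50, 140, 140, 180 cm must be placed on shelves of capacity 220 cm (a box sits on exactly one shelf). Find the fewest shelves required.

5

Total = 200 + 180 + 140 + 140 + 100 + 90 + 50 + 50 = 950 cm.
Lower bound: ⌈950/220⌉ = 5 shelves.
A packing using 5 shelves:
  shelf 1: 200 = 200
  shelf 2: 180 = 180
  shelf 3: 140 + 50 = 190
  shelf 4: 140 + 50 = 190
  shelf 5: 100 + 90 = 190
This matches the lower bound, so 5 is optimal.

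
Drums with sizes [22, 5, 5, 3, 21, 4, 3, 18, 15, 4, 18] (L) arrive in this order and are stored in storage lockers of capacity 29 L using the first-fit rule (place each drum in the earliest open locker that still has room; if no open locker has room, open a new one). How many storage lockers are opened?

  22 → locker 1 (new)  [load 22/29]
  5 → locker 1  [load 27/29]
  5 → locker 2 (new)  [load 5/29]
  3 → locker 2  [load 8/29]
  21 → locker 2  [load 29/29]
  4 → locker 3 (new)  [load 4/29]
  3 → locker 3  [load 7/29]
  18 → locker 3  [load 25/29]
  15 → locker 4 (new)  [load 15/29]
  4 → locker 3  [load 29/29]
  18 → locker 5 (new)  [load 18/29]
5 storage lockers opened.

5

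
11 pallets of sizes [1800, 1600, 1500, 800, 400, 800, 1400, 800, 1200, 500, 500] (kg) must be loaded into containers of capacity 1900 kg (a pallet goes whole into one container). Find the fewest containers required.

Total = 1800 + 1600 + 1500 + 1400 + 1200 + 800 + 800 + 800 + 500 + 500 + 400 = 11300 kg.
Lower bound: ⌈11300/1900⌉ = 6 containers.
A packing using 7 containers:
  container 1: 1800 = 1800
  container 2: 1600 = 1600
  container 3: 1500 + 400 = 1900
  container 4: 1400 + 500 = 1900
  container 5: 1200 + 500 = 1700
  container 6: 800 + 800 = 1600
  container 7: 800 = 800
No arrangement into 6 containers stays within capacity, so 7 is optimal.

7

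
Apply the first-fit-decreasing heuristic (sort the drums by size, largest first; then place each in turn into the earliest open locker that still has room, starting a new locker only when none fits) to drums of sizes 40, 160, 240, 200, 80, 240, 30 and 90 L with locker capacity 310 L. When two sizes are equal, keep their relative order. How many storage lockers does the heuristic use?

4

Sorted descending: 240, 240, 200, 160, 90, 80, 40, 30.
  240 → locker 1 (new)  [load 240/310]
  240 → locker 2 (new)  [load 240/310]
  200 → locker 3 (new)  [load 200/310]
  160 → locker 4 (new)  [load 160/310]
  90 → locker 3  [load 290/310]
  80 → locker 4  [load 240/310]
  40 → locker 1  [load 280/310]
  30 → locker 1  [load 310/310]
4 storage lockers opened.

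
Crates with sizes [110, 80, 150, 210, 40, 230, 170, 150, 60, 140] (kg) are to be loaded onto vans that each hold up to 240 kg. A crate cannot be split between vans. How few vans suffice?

7

Total = 230 + 210 + 170 + 150 + 150 + 140 + 110 + 80 + 60 + 40 = 1340 kg.
Lower bound: ⌈1340/240⌉ = 6 vans.
A packing using 7 vans:
  van 1: 230 = 230
  van 2: 210 = 210
  van 3: 170 + 60 = 230
  van 4: 150 + 80 = 230
  van 5: 150 + 40 = 190
  van 6: 140 = 140
  van 7: 110 = 110
No arrangement into 6 vans stays within capacity, so 7 is optimal.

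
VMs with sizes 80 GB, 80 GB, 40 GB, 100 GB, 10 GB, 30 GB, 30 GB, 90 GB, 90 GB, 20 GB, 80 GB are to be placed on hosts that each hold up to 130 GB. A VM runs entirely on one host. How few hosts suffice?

6

Total = 100 + 90 + 90 + 80 + 80 + 80 + 40 + 30 + 30 + 20 + 10 = 650 GB.
Lower bound: ⌈650/130⌉ = 5 hosts.
Also, 6 VMs each exceed 65 GB, and no two of those can share a host, so at least 6 hosts are needed.
A packing using 6 hosts:
  host 1: 100 + 30 = 130
  host 2: 90 + 40 = 130
  host 3: 90 + 30 + 10 = 130
  host 4: 80 + 20 = 100
  host 5: 80 = 80
  host 6: 80 = 80
This matches the lower bound, so 6 is optimal.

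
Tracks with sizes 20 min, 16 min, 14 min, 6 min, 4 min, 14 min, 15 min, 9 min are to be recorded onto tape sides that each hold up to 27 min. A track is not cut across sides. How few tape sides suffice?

Total = 20 + 16 + 15 + 14 + 14 + 9 + 6 + 4 = 98 min.
Lower bound: ⌈98/27⌉ = 4 tape sides.
Also, 5 tracks each exceed 27/2 min, and no two of those can share a side, so at least 5 tape sides are needed.
A packing using 5 tape sides:
  side 1: 20 + 6 = 26
  side 2: 16 + 9 = 25
  side 3: 15 + 4 = 19
  side 4: 14 = 14
  side 5: 14 = 14
This matches the lower bound, so 5 is optimal.

5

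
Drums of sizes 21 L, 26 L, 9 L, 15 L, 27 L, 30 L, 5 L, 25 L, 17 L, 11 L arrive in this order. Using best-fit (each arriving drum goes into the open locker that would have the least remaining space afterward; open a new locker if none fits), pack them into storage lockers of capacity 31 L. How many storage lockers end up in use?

7

  21 → locker 1 (new)  [load 21/31]
  26 → locker 2 (new)  [load 26/31]
  9 → locker 1  [load 30/31]
  15 → locker 3 (new)  [load 15/31]
  27 → locker 4 (new)  [load 27/31]
  30 → locker 5 (new)  [load 30/31]
  5 → locker 2  [load 31/31]
  25 → locker 6 (new)  [load 25/31]
  17 → locker 7 (new)  [load 17/31]
  11 → locker 7  [load 28/31]
7 storage lockers opened.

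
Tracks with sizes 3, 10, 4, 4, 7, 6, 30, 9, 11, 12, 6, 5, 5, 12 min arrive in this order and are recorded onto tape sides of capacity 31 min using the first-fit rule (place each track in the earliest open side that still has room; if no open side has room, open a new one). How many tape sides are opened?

  3 → side 1 (new)  [load 3/31]
  10 → side 1  [load 13/31]
  4 → side 1  [load 17/31]
  4 → side 1  [load 21/31]
  7 → side 1  [load 28/31]
  6 → side 2 (new)  [load 6/31]
  30 → side 3 (new)  [load 30/31]
  9 → side 2  [load 15/31]
  11 → side 2  [load 26/31]
  12 → side 4 (new)  [load 12/31]
  6 → side 4  [load 18/31]
  5 → side 2  [load 31/31]
  5 → side 4  [load 23/31]
  12 → side 5 (new)  [load 12/31]
5 tape sides opened.

5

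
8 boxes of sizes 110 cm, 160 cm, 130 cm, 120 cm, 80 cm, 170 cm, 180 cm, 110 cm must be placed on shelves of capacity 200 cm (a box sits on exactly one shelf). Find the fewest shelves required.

Total = 180 + 170 + 160 + 130 + 120 + 110 + 110 + 80 = 1060 cm.
Lower bound: ⌈1060/200⌉ = 6 shelves.
Also, 7 boxes each exceed 100 cm, and no two of those can share a shelf, so at least 7 shelves are needed.
A packing using 7 shelves:
  shelf 1: 180 = 180
  shelf 2: 170 = 170
  shelf 3: 160 = 160
  shelf 4: 130 = 130
  shelf 5: 120 + 80 = 200
  shelf 6: 110 = 110
  shelf 7: 110 = 110
This matches the lower bound, so 7 is optimal.

7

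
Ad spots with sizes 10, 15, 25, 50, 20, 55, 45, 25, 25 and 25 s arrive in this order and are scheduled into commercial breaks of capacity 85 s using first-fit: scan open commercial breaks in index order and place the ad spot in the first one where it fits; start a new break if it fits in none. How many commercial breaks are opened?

4

  10 → break 1 (new)  [load 10/85]
  15 → break 1  [load 25/85]
  25 → break 1  [load 50/85]
  50 → break 2 (new)  [load 50/85]
  20 → break 1  [load 70/85]
  55 → break 3 (new)  [load 55/85]
  45 → break 4 (new)  [load 45/85]
  25 → break 2  [load 75/85]
  25 → break 3  [load 80/85]
  25 → break 4  [load 70/85]
4 commercial breaks opened.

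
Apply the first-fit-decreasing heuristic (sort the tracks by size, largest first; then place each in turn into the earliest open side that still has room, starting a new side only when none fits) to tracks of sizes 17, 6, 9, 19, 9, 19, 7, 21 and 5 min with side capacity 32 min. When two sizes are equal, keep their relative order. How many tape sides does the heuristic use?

Sorted descending: 21, 19, 19, 17, 9, 9, 7, 6, 5.
  21 → side 1 (new)  [load 21/32]
  19 → side 2 (new)  [load 19/32]
  19 → side 3 (new)  [load 19/32]
  17 → side 4 (new)  [load 17/32]
  9 → side 1  [load 30/32]
  9 → side 2  [load 28/32]
  7 → side 3  [load 26/32]
  6 → side 3  [load 32/32]
  5 → side 4  [load 22/32]
4 tape sides opened.

4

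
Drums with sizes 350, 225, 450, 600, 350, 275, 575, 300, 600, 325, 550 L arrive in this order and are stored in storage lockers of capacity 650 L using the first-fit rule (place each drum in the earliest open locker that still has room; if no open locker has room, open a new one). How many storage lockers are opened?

  350 → locker 1 (new)  [load 350/650]
  225 → locker 1  [load 575/650]
  450 → locker 2 (new)  [load 450/650]
  600 → locker 3 (new)  [load 600/650]
  350 → locker 4 (new)  [load 350/650]
  275 → locker 4  [load 625/650]
  575 → locker 5 (new)  [load 575/650]
  300 → locker 6 (new)  [load 300/650]
  600 → locker 7 (new)  [load 600/650]
  325 → locker 6  [load 625/650]
  550 → locker 8 (new)  [load 550/650]
8 storage lockers opened.

8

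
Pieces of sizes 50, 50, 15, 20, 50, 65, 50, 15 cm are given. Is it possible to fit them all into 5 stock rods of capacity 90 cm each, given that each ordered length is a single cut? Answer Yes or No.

Yes

A valid assignment using 5 stock rods:
  stock rod 1: 65 + 20 = 85
  stock rod 2: 50 + 15 + 15 = 80
  stock rod 3: 50 = 50
  stock rod 4: 50 = 50
  stock rod 5: 50 = 50
Every load is within 90 cm, so 5 stock rods suffice.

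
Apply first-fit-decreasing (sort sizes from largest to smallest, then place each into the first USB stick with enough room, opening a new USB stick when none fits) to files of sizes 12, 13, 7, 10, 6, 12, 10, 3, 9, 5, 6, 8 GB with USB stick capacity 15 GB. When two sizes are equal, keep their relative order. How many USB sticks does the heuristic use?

8

Sorted descending: 13, 12, 12, 10, 10, 9, 8, 7, 6, 6, 5, 3.
  13 → USB stick 1 (new)  [load 13/15]
  12 → USB stick 2 (new)  [load 12/15]
  12 → USB stick 3 (new)  [load 12/15]
  10 → USB stick 4 (new)  [load 10/15]
  10 → USB stick 5 (new)  [load 10/15]
  9 → USB stick 6 (new)  [load 9/15]
  8 → USB stick 7 (new)  [load 8/15]
  7 → USB stick 7  [load 15/15]
  6 → USB stick 6  [load 15/15]
  6 → USB stick 8 (new)  [load 6/15]
  5 → USB stick 4  [load 15/15]
  3 → USB stick 2  [load 15/15]
8 USB sticks opened.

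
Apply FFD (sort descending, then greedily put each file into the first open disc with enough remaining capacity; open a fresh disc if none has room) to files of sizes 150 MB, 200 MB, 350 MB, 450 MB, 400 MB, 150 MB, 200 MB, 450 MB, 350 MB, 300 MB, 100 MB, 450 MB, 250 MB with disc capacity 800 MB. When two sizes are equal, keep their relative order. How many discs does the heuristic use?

Sorted descending: 450, 450, 450, 400, 350, 350, 300, 250, 200, 200, 150, 150, 100.
  450 → disc 1 (new)  [load 450/800]
  450 → disc 2 (new)  [load 450/800]
  450 → disc 3 (new)  [load 450/800]
  400 → disc 4 (new)  [load 400/800]
  350 → disc 1  [load 800/800]
  350 → disc 2  [load 800/800]
  300 → disc 3  [load 750/800]
  250 → disc 4  [load 650/800]
  200 → disc 5 (new)  [load 200/800]
  200 → disc 5  [load 400/800]
  150 → disc 4  [load 800/800]
  150 → disc 5  [load 550/800]
  100 → disc 5  [load 650/800]
5 discs opened.

5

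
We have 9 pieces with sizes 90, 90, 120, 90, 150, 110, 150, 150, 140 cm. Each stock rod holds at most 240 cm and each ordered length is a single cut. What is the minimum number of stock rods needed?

5

Total = 150 + 150 + 150 + 140 + 120 + 110 + 90 + 90 + 90 = 1090 cm.
Lower bound: ⌈1090/240⌉ = 5 stock rods.
A packing using 5 stock rods:
  stock rod 1: 150 + 90 = 240
  stock rod 2: 150 + 90 = 240
  stock rod 3: 150 + 90 = 240
  stock rod 4: 140 = 140
  stock rod 5: 120 + 110 = 230
This matches the lower bound, so 5 is optimal.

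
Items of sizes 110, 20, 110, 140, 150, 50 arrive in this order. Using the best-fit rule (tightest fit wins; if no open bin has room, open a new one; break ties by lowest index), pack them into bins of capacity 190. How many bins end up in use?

  110 → bin 1 (new)  [load 110/190]
  20 → bin 1  [load 130/190]
  110 → bin 2 (new)  [load 110/190]
  140 → bin 3 (new)  [load 140/190]
  150 → bin 4 (new)  [load 150/190]
  50 → bin 3  [load 190/190]
4 bins opened.

4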